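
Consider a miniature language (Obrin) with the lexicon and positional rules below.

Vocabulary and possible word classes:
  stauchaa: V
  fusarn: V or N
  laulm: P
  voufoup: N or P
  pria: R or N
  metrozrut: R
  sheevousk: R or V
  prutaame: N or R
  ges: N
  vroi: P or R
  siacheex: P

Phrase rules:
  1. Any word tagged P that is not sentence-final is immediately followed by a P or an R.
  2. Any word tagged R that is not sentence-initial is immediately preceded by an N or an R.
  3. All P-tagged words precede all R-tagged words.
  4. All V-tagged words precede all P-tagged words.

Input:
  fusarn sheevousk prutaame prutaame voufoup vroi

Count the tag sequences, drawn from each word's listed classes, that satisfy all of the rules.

12

Candidates per position — 1:fusarn {V,N}; 2:sheevousk {R,V}; 3:prutaame {N,R}; 4:prutaame {N,R}; 5:voufoup {N,P}; 6:vroi {P,R}.
There are 64 candidate sequences in total.
Checking each against the rules leaves 12 sequences.
Count = 12.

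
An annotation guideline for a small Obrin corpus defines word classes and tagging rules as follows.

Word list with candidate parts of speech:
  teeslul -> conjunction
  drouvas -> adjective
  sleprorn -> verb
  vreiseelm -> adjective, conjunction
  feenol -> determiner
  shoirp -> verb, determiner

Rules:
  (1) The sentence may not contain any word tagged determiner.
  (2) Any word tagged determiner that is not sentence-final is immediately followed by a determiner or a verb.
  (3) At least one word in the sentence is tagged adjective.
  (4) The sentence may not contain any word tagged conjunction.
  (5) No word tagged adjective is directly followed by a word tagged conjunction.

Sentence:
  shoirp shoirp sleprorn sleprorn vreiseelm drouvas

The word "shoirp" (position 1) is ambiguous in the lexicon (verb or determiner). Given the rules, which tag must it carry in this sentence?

verb

Candidates per position — 1:shoirp {verb,determiner}; 2:shoirp {verb,determiner}; 3:sleprorn {verb}; 4:sleprorn {verb}; 5:vreiseelm {adjective,conjunction}; 6:drouvas {adjective}.
At position 1, choosing determiner makes rule 1 impossible to satisfy; hence verb.
At position 2, choosing determiner makes rule 1 impossible to satisfy; hence verb.
At position 5, choosing conjunction makes rule 4 impossible to satisfy; hence adjective.
That leaves exactly one tagging: verb verb verb verb adjective adjective.
Verifying each rule — rule 1 satisfied; rule 2 satisfied; rule 3 satisfied; rule 4 satisfied; rule 5 satisfied.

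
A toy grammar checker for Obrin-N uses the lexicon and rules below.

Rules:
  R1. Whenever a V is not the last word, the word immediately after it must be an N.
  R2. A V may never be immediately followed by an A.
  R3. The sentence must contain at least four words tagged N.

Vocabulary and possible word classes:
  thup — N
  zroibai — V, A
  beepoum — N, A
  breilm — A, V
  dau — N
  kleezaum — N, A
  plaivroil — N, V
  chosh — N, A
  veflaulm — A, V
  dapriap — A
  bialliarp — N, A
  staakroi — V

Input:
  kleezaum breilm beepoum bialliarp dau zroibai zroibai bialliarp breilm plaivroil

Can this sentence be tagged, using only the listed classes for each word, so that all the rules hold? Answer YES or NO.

YES

Candidates per position — 1:kleezaum {N,A}; 2:breilm {A,V}; 3:beepoum {N,A}; 4:bialliarp {N,A}; 5:dau {N}; 6:zroibai {V,A}; 7:zroibai {V,A}; 8:bialliarp {N,A}; 9:breilm {A,V}; 10:plaivroil {N,V}.
One satisfying assignment: A V N N N A V N V N.
Verifying each rule — rule 1 ✓; rule 2 ✓; rule 3 ✓.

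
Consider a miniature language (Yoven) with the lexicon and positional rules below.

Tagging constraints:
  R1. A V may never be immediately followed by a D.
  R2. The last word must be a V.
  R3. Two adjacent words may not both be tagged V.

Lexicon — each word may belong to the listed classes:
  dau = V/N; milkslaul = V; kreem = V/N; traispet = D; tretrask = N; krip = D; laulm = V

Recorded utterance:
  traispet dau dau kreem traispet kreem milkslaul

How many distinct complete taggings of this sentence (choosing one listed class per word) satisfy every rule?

Candidates per position — 1:traispet {D}; 2:dau {V,N}; 3:dau {V,N}; 4:kreem {V,N}; 5:traispet {D}; 6:kreem {V,N}; 7:milkslaul {V}.
There are 16 candidate sequences in total.
The sequences that satisfy every rule: D V N N D N V; D N V N D N V; D N N N D N V.
Count = 3.

3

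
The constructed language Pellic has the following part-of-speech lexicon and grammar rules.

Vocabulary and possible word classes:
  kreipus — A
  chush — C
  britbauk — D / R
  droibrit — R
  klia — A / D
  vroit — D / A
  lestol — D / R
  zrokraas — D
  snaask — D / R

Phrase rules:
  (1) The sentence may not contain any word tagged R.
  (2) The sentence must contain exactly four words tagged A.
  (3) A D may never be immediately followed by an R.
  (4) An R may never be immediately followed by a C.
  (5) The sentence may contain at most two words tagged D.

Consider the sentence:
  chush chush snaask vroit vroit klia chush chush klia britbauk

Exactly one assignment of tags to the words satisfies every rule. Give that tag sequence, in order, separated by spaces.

Candidates per position — 1:chush {C}; 2:chush {C}; 3:snaask {D,R}; 4:vroit {D,A}; 5:vroit {D,A}; 6:klia {A,D}; 7:chush {C}; 8:chush {C}; 9:klia {A,D}; 10:britbauk {D,R}.
Position 3: tagging it R would leave rule 1 unsatisfiable, so it must be D.
Position 4: tagging it D would leave rule 2 unsatisfiable, so it must be A.
Position 5: tagging it D would leave rule 2 unsatisfiable, so it must be A.
Position 6: tagging it D would leave rule 2 unsatisfiable, so it must be A.
Position 9: tagging it D would leave rule 2 unsatisfiable, so it must be A.
Position 10: tagging it R would leave rule 1 unsatisfiable, so it must be D.
So the tagging must be: C C D A A A C C A D.
Verifying each rule — rule 1 ✓; rule 2 ✓; rule 3 ✓; rule 4 ✓; rule 5 ✓.

C C D A A A C C A D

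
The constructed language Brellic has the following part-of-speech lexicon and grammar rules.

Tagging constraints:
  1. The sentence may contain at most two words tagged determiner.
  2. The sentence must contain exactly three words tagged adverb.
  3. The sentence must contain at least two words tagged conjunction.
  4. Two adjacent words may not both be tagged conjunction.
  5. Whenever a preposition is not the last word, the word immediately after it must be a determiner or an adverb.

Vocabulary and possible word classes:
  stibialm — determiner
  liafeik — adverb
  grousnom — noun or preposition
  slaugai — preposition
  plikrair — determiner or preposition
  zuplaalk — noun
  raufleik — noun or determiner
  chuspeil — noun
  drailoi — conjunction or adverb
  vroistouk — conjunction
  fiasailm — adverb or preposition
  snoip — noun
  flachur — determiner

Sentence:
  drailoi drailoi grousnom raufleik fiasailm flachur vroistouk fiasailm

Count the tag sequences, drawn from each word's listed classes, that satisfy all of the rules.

Candidates per position — 1:drailoi {conjunction,adverb}; 2:drailoi {conjunction,adverb}; 3:grousnom {noun,preposition}; 4:raufleik {noun,determiner}; 5:fiasailm {adverb,preposition}; 6:flachur {determiner}; 7:vroistouk {conjunction}; 8:fiasailm {adverb,preposition}.
There are 64 candidate sequences in total.
Checking each against the rules leaves 6 sequences.
Count = 6.

6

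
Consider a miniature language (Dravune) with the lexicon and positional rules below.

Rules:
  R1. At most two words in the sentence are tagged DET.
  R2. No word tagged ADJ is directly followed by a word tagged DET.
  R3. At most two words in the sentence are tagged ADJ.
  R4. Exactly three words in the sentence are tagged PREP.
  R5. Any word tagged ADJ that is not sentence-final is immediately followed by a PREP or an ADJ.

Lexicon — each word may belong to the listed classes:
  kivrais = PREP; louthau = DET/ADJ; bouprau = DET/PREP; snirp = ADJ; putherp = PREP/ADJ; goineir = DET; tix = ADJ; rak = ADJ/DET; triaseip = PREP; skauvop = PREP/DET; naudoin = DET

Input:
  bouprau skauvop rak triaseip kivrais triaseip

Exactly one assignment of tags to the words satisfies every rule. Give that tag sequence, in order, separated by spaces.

DET DET ADJ PREP PREP PREP

Candidates per position — 1:bouprau {DET,PREP}; 2:skauvop {PREP,DET}; 3:rak {ADJ,DET}; 4:triaseip {PREP}; 5:kivrais {PREP}; 6:triaseip {PREP}.
Position 1: tagging it PREP would leave rule 4 unsatisfiable, so it must be DET.
Position 2: tagging it PREP would leave rule 4 unsatisfiable, so it must be DET.
Position 3: tagging it DET would leave rule 1 unsatisfiable, so it must be ADJ.
So the tagging must be: DET DET ADJ PREP PREP PREP.
Rule-by-rule: rule 1 ok; rule 2 ok; rule 3 ok; rule 4 ok; rule 5 ok.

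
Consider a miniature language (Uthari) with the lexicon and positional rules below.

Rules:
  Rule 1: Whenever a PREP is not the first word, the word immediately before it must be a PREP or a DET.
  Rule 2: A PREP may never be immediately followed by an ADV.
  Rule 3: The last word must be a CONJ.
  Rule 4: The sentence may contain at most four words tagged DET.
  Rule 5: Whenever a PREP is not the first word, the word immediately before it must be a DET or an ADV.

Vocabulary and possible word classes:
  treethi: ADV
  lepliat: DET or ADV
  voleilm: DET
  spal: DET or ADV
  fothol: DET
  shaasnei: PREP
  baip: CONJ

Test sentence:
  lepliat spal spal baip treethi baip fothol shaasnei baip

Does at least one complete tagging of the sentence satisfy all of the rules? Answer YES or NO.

Candidates per position — 1:lepliat {DET,ADV}; 2:spal {DET,ADV}; 3:spal {DET,ADV}; 4:baip {CONJ}; 5:treethi {ADV}; 6:baip {CONJ}; 7:fothol {DET}; 8:shaasnei {PREP}; 9:baip {CONJ}.
One satisfying assignment: DET DET ADV CONJ ADV CONJ DET PREP CONJ.
Rule-by-rule: rule 1 ✓; rule 2 ✓; rule 3 ✓; rule 4 ✓; rule 5 ✓.

YES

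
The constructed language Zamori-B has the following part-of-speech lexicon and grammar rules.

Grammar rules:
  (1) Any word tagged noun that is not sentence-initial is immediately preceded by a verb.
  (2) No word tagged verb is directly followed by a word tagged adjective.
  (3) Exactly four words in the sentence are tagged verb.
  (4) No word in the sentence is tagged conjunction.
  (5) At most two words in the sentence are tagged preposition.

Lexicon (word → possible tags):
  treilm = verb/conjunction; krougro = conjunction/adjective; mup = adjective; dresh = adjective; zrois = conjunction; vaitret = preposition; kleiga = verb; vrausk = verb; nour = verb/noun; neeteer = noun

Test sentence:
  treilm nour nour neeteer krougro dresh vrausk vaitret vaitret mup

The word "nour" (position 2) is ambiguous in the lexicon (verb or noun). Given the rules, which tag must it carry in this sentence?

Candidates per position — 1:treilm {verb,conjunction}; 2:nour {verb,noun}; 3:nour {verb,noun}; 4:neeteer {noun}; 5:krougro {conjunction,adjective}; 6:dresh {adjective}; 7:vrausk {verb}; 8:vaitret {preposition}; 9:vaitret {preposition}; 10:mup {adjective}.
At position 1, choosing conjunction makes rule 3 impossible to satisfy; hence verb.
At position 2, choosing noun makes rule 3 impossible to satisfy; hence verb.
At position 3, choosing noun makes rule 1 impossible to satisfy; hence verb.
At position 5, choosing conjunction makes rule 4 impossible to satisfy; hence adjective.
The only consistent sequence is: verb verb verb noun adjective adjective verb preposition preposition adjective.
Rule-by-rule: rule 1 holds; rule 2 holds; rule 3 holds; rule 4 holds; rule 5 holds.

verb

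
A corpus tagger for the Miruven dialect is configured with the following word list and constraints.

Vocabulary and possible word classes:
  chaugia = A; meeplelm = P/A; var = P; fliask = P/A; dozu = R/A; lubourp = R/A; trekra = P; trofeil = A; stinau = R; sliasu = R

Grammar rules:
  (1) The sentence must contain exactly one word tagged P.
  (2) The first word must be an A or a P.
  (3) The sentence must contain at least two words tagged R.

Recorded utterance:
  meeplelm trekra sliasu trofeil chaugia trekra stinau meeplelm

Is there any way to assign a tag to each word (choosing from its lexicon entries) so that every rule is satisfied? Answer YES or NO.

Candidates per position — 1:meeplelm {P,A}; 2:trekra {P}; 3:sliasu {R}; 4:trofeil {A}; 5:chaugia {A}; 6:trekra {P}; 7:stinau {R}; 8:meeplelm {P,A}.
Rule 1 cannot be satisfied by any choice of tags from the lexicon.
So there is no consistent tagging.

NO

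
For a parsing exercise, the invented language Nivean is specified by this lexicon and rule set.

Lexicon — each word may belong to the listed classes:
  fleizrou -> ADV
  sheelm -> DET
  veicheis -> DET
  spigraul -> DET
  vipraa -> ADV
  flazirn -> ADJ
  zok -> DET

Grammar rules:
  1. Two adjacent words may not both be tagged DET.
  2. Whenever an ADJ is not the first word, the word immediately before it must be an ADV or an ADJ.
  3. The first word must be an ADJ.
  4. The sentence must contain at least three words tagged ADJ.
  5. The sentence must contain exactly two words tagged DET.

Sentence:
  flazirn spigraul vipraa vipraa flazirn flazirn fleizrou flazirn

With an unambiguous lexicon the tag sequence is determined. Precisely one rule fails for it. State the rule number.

Fixed tagging: ADJ DET ADV ADV ADJ ADJ ADV ADJ.
Rule check: R1 ✓, R2 ✓, R3 ✓, R4 ✓, R5 ✗.
Only rule 5 fails.

5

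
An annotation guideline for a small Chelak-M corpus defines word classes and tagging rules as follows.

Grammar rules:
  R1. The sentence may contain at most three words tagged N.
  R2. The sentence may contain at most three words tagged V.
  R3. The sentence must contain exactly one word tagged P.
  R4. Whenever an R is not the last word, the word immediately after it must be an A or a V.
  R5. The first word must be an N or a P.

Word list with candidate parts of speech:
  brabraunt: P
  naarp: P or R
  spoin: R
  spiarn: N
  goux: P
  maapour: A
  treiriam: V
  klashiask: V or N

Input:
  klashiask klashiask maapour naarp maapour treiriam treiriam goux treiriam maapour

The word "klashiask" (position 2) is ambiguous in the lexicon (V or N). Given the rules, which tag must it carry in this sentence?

N

Candidates per position — 1:klashiask {V,N}; 2:klashiask {V,N}; 3:maapour {A}; 4:naarp {P,R}; 5:maapour {A}; 6:treiriam {V}; 7:treiriam {V}; 8:goux {P}; 9:treiriam {V}; 10:maapour {A}.
Word 1 cannot be V — rule 2 would then fail for every completion. It is N.
Word 2 cannot be V — rule 2 would then fail for every completion. It is N.
Word 4 cannot be P — rule 3 would then fail for every completion. It is R.
The unique satisfying tagging is: N N A R A V V P V A.
Checking: rule 1 holds; rule 2 holds; rule 3 holds; rule 4 holds; rule 5 holds.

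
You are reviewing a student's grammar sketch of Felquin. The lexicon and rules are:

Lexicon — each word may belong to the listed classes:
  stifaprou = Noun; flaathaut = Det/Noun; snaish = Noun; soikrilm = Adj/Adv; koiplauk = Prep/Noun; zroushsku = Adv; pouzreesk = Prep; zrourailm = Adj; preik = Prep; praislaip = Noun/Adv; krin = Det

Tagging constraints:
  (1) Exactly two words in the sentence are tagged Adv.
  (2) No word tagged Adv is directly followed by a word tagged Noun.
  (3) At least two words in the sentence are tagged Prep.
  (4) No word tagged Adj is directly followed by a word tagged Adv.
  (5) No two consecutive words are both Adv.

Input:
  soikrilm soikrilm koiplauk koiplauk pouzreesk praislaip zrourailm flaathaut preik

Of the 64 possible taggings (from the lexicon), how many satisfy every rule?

8

Candidates per position — 1:soikrilm {Adj,Adv}; 2:soikrilm {Adj,Adv}; 3:koiplauk {Prep,Noun}; 4:koiplauk {Prep,Noun}; 5:pouzreesk {Prep}; 6:praislaip {Noun,Adv}; 7:zrourailm {Adj}; 8:flaathaut {Det,Noun}; 9:preik {Prep}.
There are 64 candidate sequences in total.
Checking each against the rules leaves 8 sequences.
Count = 8.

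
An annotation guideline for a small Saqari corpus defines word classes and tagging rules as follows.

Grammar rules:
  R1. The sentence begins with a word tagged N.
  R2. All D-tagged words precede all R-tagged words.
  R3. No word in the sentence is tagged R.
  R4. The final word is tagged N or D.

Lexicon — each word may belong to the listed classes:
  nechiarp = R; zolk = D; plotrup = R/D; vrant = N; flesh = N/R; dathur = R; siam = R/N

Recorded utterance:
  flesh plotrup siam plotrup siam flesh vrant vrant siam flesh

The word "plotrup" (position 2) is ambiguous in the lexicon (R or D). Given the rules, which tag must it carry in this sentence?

Candidates per position — 1:flesh {N,R}; 2:plotrup {R,D}; 3:siam {R,N}; 4:plotrup {R,D}; 5:siam {R,N}; 6:flesh {N,R}; 7:vrant {N}; 8:vrant {N}; 9:siam {R,N}; 10:flesh {N,R}.
At position 1, choosing R makes rule 1 impossible to satisfy; hence N.
At position 2, choosing R makes rule 3 impossible to satisfy; hence D.
At position 3, choosing R makes rule 3 impossible to satisfy; hence N.
At position 4, choosing R makes rule 3 impossible to satisfy; hence D.
At position 5, choosing R makes rule 3 impossible to satisfy; hence N.
At position 6, choosing R makes rule 3 impossible to satisfy; hence N.
At position 9, choosing R makes rule 3 impossible to satisfy; hence N.
At position 10, choosing R makes rule 3 impossible to satisfy; hence N.
The unique satisfying tagging is: N D N D N N N N N N.
Rule-by-rule: rule 1 satisfied; rule 2 satisfied; rule 3 satisfied; rule 4 satisfied.

D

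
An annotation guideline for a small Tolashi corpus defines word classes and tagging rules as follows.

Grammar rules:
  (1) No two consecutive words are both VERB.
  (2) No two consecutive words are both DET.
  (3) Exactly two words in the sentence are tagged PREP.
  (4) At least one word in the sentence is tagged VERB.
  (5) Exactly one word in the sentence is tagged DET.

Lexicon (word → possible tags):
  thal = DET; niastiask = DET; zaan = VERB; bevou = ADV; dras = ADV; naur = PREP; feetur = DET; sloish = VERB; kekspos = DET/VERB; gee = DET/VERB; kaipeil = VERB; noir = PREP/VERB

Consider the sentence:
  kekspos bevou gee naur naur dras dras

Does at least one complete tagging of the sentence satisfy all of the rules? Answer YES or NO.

YES

Candidates per position — 1:kekspos {DET,VERB}; 2:bevou {ADV}; 3:gee {DET,VERB}; 4:naur {PREP}; 5:naur {PREP}; 6:dras {ADV}; 7:dras {ADV}.
One satisfying assignment: DET ADV VERB PREP PREP ADV ADV.
Rule-by-rule: rule 1 ✓; rule 2 ✓; rule 3 ✓; rule 4 ✓; rule 5 ✓.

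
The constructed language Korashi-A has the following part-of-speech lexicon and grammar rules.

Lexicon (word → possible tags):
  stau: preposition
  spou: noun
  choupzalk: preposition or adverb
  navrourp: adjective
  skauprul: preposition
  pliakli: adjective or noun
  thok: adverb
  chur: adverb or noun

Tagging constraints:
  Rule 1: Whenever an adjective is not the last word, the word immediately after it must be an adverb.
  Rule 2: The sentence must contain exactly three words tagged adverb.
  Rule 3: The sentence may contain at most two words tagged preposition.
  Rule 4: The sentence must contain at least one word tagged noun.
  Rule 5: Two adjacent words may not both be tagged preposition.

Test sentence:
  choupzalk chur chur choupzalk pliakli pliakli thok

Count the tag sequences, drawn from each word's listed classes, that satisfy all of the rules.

12

Candidates per position — 1:choupzalk {preposition,adverb}; 2:chur {adverb,noun}; 3:chur {adverb,noun}; 4:choupzalk {preposition,adverb}; 5:pliakli {adjective,noun}; 6:pliakli {adjective,noun}; 7:thok {adverb}.
There are 64 candidate sequences in total.
Checking each against the rules leaves 12 sequences.
Count = 12.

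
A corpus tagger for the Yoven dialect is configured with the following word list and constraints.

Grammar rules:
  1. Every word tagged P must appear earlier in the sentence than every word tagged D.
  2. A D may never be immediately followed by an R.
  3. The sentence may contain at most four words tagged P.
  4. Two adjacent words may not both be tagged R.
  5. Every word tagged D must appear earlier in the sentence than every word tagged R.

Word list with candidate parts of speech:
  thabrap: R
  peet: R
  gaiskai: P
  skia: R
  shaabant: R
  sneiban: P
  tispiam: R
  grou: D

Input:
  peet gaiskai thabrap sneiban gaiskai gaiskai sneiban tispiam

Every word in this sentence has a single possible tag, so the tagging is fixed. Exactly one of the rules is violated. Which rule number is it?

3

Fixed tagging: R P R P P P P R.
Rule check: R1 ✓, R2 ✓, R3 ✗, R4 ✓, R5 ✓.
Only rule 3 fails.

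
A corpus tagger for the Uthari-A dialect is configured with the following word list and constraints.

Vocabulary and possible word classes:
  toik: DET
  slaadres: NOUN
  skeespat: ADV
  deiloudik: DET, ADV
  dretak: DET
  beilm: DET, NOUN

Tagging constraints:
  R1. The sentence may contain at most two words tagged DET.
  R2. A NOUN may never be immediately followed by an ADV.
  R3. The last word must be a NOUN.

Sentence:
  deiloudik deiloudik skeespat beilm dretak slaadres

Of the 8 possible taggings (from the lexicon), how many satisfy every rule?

4

Candidates per position — 1:deiloudik {DET,ADV}; 2:deiloudik {DET,ADV}; 3:skeespat {ADV}; 4:beilm {DET,NOUN}; 5:dretak {DET}; 6:slaadres {NOUN}.
There are 8 candidate sequences in total.
The sequences that satisfy every rule: DET ADV ADV NOUN DET NOUN; ADV DET ADV NOUN DET NOUN; ADV ADV ADV DET DET NOUN; ADV ADV ADV NOUN DET NOUN.
Count = 4.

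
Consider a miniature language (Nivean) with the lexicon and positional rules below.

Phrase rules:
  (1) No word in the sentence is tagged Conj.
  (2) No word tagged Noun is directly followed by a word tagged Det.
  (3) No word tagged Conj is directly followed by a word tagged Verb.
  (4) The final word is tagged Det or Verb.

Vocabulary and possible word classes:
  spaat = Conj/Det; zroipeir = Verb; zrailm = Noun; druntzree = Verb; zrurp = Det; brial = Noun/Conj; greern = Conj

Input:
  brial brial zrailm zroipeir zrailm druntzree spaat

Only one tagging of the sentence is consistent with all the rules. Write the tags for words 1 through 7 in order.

Candidates per position — 1:brial {Noun,Conj}; 2:brial {Noun,Conj}; 3:zrailm {Noun}; 4:zroipeir {Verb}; 5:zrailm {Noun}; 6:druntzree {Verb}; 7:spaat {Conj,Det}.
Position 1: Conj is ruled out by rule 1; that leaves Noun.
Position 2: Conj is ruled out by rule 1; that leaves Noun.
Position 7: Conj is ruled out by rule 1; that leaves Det.
The only consistent sequence is: Noun Noun Noun Verb Noun Verb Det.
Check: rule 1 ✓; rule 2 ✓; rule 3 ✓; rule 4 ✓.

Noun Noun Noun Verb Noun Verb Det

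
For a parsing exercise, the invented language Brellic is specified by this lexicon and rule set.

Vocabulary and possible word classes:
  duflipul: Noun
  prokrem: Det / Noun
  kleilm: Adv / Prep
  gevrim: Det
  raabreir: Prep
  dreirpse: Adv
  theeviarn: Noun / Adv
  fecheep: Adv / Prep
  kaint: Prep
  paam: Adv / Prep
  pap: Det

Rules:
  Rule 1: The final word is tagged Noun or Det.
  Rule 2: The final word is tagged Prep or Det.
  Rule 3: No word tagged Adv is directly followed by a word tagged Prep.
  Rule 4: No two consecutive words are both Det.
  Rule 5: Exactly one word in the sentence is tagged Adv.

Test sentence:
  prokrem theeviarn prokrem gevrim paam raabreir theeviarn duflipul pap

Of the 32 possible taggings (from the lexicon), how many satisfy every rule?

4

Candidates per position — 1:prokrem {Det,Noun}; 2:theeviarn {Noun,Adv}; 3:prokrem {Det,Noun}; 4:gevrim {Det}; 5:paam {Adv,Prep}; 6:raabreir {Prep}; 7:theeviarn {Noun,Adv}; 8:duflipul {Noun}; 9:pap {Det}.
There are 32 candidate sequences in total.
The sequences that satisfy every rule: Det Noun Noun Det Prep Prep Adv Noun Det; Det Adv Noun Det Prep Prep Noun Noun Det; Noun Noun Noun Det Prep Prep Adv Noun Det; Noun Adv Noun Det Prep Prep Noun Noun Det.
Count = 4.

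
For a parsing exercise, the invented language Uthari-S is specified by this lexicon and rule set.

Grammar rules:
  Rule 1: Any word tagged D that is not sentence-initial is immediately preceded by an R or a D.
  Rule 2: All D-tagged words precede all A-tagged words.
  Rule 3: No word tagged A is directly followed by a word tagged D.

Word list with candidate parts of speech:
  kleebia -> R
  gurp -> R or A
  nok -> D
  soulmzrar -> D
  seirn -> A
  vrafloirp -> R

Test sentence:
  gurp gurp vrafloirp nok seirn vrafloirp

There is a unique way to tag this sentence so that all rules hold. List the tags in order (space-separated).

R R R D A R

Candidates per position — 1:gurp {R,A}; 2:gurp {R,A}; 3:vrafloirp {R}; 4:nok {D}; 5:seirn {A}; 6:vrafloirp {R}.
At position 1, choosing A makes rule 2 impossible to satisfy; hence R.
At position 2, choosing A makes rule 2 impossible to satisfy; hence R.
The unique satisfying tagging is: R R R D A R.
Checking: rule 1 holds; rule 2 holds; rule 3 holds.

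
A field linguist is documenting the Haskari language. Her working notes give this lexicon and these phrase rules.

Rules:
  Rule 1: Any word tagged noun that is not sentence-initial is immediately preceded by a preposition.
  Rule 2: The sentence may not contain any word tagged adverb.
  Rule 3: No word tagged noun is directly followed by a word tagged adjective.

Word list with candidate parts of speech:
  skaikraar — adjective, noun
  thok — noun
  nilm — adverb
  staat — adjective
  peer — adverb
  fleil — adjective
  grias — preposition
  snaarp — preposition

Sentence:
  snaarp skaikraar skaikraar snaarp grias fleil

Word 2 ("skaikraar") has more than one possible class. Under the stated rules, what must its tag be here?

adjective

Candidates per position — 1:snaarp {preposition}; 2:skaikraar {adjective,noun}; 3:skaikraar {adjective,noun}; 4:snaarp {preposition}; 5:grias {preposition}; 6:fleil {adjective}.
If word 3 were noun, no tagging could satisfy rule 1; so word 3 is adjective.
If word 2 were noun, no tagging could satisfy rule 3; so word 2 is adjective.
So the tagging must be: preposition adjective adjective preposition preposition adjective.
Rule-by-rule: rule 1 satisfied; rule 2 satisfied; rule 3 satisfied.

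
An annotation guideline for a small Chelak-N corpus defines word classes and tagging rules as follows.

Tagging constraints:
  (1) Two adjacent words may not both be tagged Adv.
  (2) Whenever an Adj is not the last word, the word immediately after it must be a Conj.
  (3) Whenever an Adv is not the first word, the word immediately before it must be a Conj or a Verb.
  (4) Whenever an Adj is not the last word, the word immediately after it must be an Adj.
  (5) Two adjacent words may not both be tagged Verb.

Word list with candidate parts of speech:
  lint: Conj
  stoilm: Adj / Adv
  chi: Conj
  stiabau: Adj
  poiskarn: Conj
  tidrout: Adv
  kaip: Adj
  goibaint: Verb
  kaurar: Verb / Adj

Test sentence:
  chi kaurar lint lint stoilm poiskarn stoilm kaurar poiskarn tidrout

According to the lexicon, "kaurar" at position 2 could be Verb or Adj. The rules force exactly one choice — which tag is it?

Verb

Candidates per position — 1:chi {Conj}; 2:kaurar {Verb,Adj}; 3:lint {Conj}; 4:lint {Conj}; 5:stoilm {Adj,Adv}; 6:poiskarn {Conj}; 7:stoilm {Adj,Adv}; 8:kaurar {Verb,Adj}; 9:poiskarn {Conj}; 10:tidrout {Adv}.
Position 2: Adj is ruled out by rule 4; that leaves Verb.
Position 5: Adj is ruled out by rule 4; that leaves Adv.
Position 7: Adj is ruled out by rule 2; that leaves Adv.
Position 8: Adj is ruled out by rule 4; that leaves Verb.
That leaves exactly one tagging: Conj Verb Conj Conj Adv Conj Adv Verb Conj Adv.
Verifying each rule — rule 1 satisfied; rule 2 satisfied; rule 3 satisfied; rule 4 satisfied; rule 5 satisfied.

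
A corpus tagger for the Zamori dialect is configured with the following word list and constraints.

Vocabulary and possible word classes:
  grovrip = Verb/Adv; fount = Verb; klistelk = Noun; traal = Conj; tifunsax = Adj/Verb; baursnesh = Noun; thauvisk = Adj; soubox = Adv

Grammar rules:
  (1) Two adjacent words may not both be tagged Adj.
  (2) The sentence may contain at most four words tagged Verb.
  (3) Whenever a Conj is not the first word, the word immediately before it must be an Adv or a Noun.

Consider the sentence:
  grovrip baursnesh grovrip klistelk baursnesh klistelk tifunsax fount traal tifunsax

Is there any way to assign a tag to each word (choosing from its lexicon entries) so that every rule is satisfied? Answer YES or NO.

NO

Candidates per position — 1:grovrip {Verb,Adv}; 2:baursnesh {Noun}; 3:grovrip {Verb,Adv}; 4:klistelk {Noun}; 5:baursnesh {Noun}; 6:klistelk {Noun}; 7:tifunsax {Adj,Verb}; 8:fount {Verb}; 9:traal {Conj}; 10:tifunsax {Adj,Verb}.
Rule 3 cannot be satisfied by any choice of tags from the lexicon.
So there is no consistent tagging.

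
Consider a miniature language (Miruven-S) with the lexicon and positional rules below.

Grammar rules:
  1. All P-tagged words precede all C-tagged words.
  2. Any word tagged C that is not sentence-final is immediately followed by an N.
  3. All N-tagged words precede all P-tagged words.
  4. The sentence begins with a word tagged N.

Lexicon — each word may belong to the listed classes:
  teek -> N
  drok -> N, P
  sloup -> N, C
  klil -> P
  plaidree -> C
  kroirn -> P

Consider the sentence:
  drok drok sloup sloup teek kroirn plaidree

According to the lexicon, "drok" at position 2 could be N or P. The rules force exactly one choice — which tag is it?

N

Candidates per position — 1:drok {N,P}; 2:drok {N,P}; 3:sloup {N,C}; 4:sloup {N,C}; 5:teek {N}; 6:kroirn {P}; 7:plaidree {C}.
Word 1 cannot be P — rule 3 would then fail for every completion. It is N.
Word 2 cannot be P — rule 3 would then fail for every completion. It is N.
Word 3 cannot be C — rule 1 would then fail for every completion. It is N.
Word 4 cannot be C — rule 1 would then fail for every completion. It is N.
That leaves exactly one tagging: N N N N N P C.
Checking: rule 1 satisfied; rule 2 satisfied; rule 3 satisfied; rule 4 satisfied.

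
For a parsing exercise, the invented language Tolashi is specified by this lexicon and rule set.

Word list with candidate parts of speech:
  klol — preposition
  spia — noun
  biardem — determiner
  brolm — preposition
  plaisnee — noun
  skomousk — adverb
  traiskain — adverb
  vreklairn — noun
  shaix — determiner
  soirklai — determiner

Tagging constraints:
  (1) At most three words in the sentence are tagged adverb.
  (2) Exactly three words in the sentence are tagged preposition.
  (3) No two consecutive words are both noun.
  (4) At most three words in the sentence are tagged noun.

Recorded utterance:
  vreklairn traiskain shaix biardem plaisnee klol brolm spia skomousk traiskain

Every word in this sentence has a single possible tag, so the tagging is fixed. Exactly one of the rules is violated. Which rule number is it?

Fixed tagging: noun adverb determiner determiner noun preposition preposition noun adverb adverb.
Applying the rules: R1 pass, R2 fail, R3 pass, R4 pass.
Only rule 2 fails.

2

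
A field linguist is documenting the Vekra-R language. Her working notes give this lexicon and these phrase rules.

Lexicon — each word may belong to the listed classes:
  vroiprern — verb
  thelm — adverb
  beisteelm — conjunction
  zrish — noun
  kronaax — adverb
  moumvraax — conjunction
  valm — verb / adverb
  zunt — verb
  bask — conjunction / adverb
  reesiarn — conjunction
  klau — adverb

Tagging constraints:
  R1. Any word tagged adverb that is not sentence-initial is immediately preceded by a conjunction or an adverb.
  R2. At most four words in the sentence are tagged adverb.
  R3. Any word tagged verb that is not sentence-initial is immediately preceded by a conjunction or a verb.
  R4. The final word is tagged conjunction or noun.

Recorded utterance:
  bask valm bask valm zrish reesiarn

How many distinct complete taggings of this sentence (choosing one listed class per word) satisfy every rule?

8

Candidates per position — 1:bask {conjunction,adverb}; 2:valm {verb,adverb}; 3:bask {conjunction,adverb}; 4:valm {verb,adverb}; 5:zrish {noun}; 6:reesiarn {conjunction}.
There are 16 candidate sequences in total.
Checking each against the rules leaves 8 sequences.
Count = 8.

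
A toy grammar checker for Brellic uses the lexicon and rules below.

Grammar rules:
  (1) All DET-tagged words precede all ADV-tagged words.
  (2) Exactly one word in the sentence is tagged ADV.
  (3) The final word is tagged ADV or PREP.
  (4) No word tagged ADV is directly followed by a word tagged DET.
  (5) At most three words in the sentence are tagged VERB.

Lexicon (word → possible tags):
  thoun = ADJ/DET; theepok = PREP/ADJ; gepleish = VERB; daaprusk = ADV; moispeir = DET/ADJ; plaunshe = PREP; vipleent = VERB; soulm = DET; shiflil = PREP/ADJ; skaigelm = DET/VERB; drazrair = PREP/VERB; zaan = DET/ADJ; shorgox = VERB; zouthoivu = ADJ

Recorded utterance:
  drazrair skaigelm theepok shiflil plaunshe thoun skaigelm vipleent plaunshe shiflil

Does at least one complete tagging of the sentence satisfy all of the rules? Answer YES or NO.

NO

Candidates per position — 1:drazrair {PREP,VERB}; 2:skaigelm {DET,VERB}; 3:theepok {PREP,ADJ}; 4:shiflil {PREP,ADJ}; 5:plaunshe {PREP}; 6:thoun {ADJ,DET}; 7:skaigelm {DET,VERB}; 8:vipleent {VERB}; 9:plaunshe {PREP}; 10:shiflil {PREP,ADJ}.
Rule 2 cannot be satisfied by any choice of tags from the lexicon.
So there is no consistent tagging.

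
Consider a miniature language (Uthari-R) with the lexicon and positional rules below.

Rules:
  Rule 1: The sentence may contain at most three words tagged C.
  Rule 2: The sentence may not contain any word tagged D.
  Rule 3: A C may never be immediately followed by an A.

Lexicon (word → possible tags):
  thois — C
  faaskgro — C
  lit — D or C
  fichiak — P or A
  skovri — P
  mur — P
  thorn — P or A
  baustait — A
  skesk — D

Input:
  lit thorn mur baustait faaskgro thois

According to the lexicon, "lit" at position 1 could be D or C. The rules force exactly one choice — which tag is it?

C

Candidates per position — 1:lit {D,C}; 2:thorn {P,A}; 3:mur {P}; 4:baustait {A}; 5:faaskgro {C}; 6:thois {C}.
At position 1, choosing D makes rule 2 impossible to satisfy; hence C.
At position 2, choosing A makes rule 3 impossible to satisfy; hence P.
The only consistent sequence is: C P P A C C.
Check: rule 1 holds; rule 2 holds; rule 3 holds.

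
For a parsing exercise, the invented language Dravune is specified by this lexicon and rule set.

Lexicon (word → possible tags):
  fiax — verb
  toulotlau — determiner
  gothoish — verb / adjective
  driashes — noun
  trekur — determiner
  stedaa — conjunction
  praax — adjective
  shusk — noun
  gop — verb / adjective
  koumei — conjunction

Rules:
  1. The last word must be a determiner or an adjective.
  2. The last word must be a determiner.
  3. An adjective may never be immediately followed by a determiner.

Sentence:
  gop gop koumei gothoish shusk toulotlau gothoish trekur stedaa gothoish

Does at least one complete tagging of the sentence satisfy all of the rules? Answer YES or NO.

NO

Candidates per position — 1:gop {verb,adjective}; 2:gop {verb,adjective}; 3:koumei {conjunction}; 4:gothoish {verb,adjective}; 5:shusk {noun}; 6:toulotlau {determiner}; 7:gothoish {verb,adjective}; 8:trekur {determiner}; 9:stedaa {conjunction}; 10:gothoish {verb,adjective}.
Rule 2 cannot be satisfied by any choice of tags from the lexicon.
So there is no consistent tagging.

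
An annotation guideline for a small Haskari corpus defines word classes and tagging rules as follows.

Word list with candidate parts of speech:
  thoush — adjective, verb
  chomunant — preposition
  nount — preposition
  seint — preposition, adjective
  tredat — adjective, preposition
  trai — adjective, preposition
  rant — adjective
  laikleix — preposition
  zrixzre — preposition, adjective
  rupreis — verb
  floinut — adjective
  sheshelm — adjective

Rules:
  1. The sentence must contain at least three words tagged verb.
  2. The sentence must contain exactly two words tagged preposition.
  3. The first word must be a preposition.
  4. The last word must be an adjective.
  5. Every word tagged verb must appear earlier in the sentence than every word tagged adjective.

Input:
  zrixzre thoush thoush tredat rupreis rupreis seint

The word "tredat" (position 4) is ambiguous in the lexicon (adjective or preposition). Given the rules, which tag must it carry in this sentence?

preposition

Candidates per position — 1:zrixzre {preposition,adjective}; 2:thoush {adjective,verb}; 3:thoush {adjective,verb}; 4:tredat {adjective,preposition}; 5:rupreis {verb}; 6:rupreis {verb}; 7:seint {preposition,adjective}.
If word 1 were adjective, no tagging could satisfy rule 3; so word 1 is preposition.
If word 2 were adjective, no tagging could satisfy rule 5; so word 2 is verb.
If word 3 were adjective, no tagging could satisfy rule 5; so word 3 is verb.
If word 4 were adjective, no tagging could satisfy rule 5; so word 4 is preposition.
If word 7 were preposition, no tagging could satisfy rule 2; so word 7 is adjective.
That leaves exactly one tagging: preposition verb verb preposition verb verb adjective.
Verifying each rule — rule 1 ok; rule 2 ok; rule 3 ok; rule 4 ok; rule 5 ok.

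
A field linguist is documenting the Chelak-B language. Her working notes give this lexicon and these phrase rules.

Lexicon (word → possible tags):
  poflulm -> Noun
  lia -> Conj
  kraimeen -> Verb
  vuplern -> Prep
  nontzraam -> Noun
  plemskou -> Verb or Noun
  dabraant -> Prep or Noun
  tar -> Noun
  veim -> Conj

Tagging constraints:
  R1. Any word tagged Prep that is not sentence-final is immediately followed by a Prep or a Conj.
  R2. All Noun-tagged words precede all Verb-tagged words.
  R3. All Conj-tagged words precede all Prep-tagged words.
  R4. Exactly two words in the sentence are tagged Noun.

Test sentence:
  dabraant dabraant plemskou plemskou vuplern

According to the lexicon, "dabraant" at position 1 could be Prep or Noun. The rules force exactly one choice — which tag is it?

Candidates per position — 1:dabraant {Prep,Noun}; 2:dabraant {Prep,Noun}; 3:plemskou {Verb,Noun}; 4:plemskou {Verb,Noun}; 5:vuplern {Prep}.
At position 1, choosing Prep makes rule 1 impossible to satisfy; hence Noun.
At position 2, choosing Prep makes rule 1 impossible to satisfy; hence Noun.
At position 3, choosing Noun makes rule 4 impossible to satisfy; hence Verb.
At position 4, choosing Noun makes rule 2 impossible to satisfy; hence Verb.
So the tagging must be: Noun Noun Verb Verb Prep.
Rule-by-rule: rule 1 satisfied; rule 2 satisfied; rule 3 satisfied; rule 4 satisfied.

Noun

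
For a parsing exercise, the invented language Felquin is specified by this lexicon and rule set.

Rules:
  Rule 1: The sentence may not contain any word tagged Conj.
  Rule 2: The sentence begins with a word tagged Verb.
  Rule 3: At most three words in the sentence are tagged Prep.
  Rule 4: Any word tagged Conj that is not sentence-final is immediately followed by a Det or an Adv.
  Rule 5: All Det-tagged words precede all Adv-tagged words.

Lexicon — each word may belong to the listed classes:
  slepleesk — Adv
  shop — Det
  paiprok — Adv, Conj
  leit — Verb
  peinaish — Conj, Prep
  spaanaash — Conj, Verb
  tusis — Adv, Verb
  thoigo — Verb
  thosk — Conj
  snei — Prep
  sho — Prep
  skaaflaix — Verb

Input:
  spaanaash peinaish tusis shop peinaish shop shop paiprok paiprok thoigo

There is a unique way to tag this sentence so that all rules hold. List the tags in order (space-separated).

Verb Prep Verb Det Prep Det Det Adv Adv Verb

Candidates per position — 1:spaanaash {Conj,Verb}; 2:peinaish {Conj,Prep}; 3:tusis {Adv,Verb}; 4:shop {Det}; 5:peinaish {Conj,Prep}; 6:shop {Det}; 7:shop {Det}; 8:paiprok {Adv,Conj}; 9:paiprok {Adv,Conj}; 10:thoigo {Verb}.
Position 1: tagging it Conj would leave rule 1 unsatisfiable, so it must be Verb.
Position 2: tagging it Conj would leave rule 1 unsatisfiable, so it must be Prep.
Position 3: tagging it Adv would leave rule 5 unsatisfiable, so it must be Verb.
Position 5: tagging it Conj would leave rule 1 unsatisfiable, so it must be Prep.
Position 8: tagging it Conj would leave rule 1 unsatisfiable, so it must be Adv.
Position 9: tagging it Conj would leave rule 1 unsatisfiable, so it must be Adv.
The unique satisfying tagging is: Verb Prep Verb Det Prep Det Det Adv Adv Verb.
Checking: rule 1 satisfied; rule 2 satisfied; rule 3 satisfied; rule 4 satisfied; rule 5 satisfied.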